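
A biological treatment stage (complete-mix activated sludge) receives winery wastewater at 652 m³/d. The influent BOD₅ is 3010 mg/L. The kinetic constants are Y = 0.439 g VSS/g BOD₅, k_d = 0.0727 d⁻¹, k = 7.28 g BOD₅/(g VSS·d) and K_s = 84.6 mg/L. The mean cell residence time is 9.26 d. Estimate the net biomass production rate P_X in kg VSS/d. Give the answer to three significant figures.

P_X ≈ 514 kg VSS/d

For a completely mixed reactor with recycle the Lawrence–McCarty relation gives S = K_s·(1 + k_d·θ_c) / [θ_c·(Y·k − k_d) − 1] = 84.6 × (1 + 0.0727 × 9.26) / [9.26 × (0.439 × 7.28 − 0.0727) − 1] = 141.6 / 27.92 = 5.070 mg/L.
Observed yield with endogenous decay: Y_obs = Y / (1 + k_d·θ_c) = 0.439 / (1 + 0.0727 × 9.26) = 0.439 / 1.673 = 0.2624 g VSS/g BOD₅.
ΔS = 3010 − 5.07 = 3005 mg/L, so the substrate removal rate is 652 × 3005/1000 = 1959 kg BOD₅/d.
So the net sludge growth is P_X = 0.2624 × 1959 = 514.0 kg VSS/d.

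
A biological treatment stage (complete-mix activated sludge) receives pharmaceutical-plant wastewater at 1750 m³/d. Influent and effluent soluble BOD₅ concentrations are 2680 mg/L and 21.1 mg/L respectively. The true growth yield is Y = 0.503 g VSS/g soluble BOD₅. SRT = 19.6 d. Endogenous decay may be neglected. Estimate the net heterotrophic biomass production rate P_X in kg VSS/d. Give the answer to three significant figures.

With endogenous decay neglected, the observed yield equals the true yield: Y_obs = Y = 0.503 g VSS/g soluble BOD₅.
Mass of soluble BOD₅ removed per day: Q(S₀ − S) = 1750 × 2659 g/m³ = 4653 kg/d.
Biomass produced: P_X = Y_obs·Q·ΔS = 0.5030 × 4653 ≈ 2340 kg VSS/d.

P_X ≈ 2340 kg VSS/d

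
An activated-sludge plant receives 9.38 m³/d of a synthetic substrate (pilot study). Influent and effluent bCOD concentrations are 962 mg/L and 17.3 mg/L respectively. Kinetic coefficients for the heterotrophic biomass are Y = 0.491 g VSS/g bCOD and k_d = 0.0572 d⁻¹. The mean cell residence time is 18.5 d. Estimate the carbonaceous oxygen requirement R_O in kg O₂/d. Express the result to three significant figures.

Correct the yield for decay: Y_obs = Y/(1 + k_d θ_c) = 0.491 / (1 + 0.0572 × 18.5) = 0.491 / 2.058 = 0.2386.
Mass of bCOD removed per day: Q(S₀ − S) = 9.38 × 944.7 g/m³ = 8.861 kg/d.
Net sludge production P_X = 0.2386 × 8.861 = 2.114 kg VSS/d.
R_O = Q·(S₀ − S) − 1.42·P_X = 8.861 − 1.42 × 2.114 = 5.860 kg O₂/d.

R_O ≈ 5.86 kg O₂/d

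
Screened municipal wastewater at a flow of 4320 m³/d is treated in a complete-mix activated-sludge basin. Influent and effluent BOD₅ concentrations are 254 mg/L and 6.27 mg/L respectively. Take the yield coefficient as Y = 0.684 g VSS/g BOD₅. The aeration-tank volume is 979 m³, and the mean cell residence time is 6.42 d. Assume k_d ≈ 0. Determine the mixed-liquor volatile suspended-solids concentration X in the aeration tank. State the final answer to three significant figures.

X ≈ 4800 mg/L

X = Y·Q·ΔS·θ_c / V = 0.684 × 4320 × (254 − 6.27) × 6.42 / 979 = 4800 mg/L.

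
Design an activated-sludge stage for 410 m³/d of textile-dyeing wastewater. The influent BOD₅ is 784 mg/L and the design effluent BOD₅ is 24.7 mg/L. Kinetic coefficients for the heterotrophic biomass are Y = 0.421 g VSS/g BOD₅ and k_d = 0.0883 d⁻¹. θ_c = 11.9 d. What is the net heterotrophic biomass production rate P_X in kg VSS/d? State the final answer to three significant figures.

P_X ≈ 63.9 kg VSS/d

Observed yield with endogenous decay: Y_obs = Y / (1 + k_d·θ_c) = 0.421 / (1 + 0.0883 × 11.9) = 0.421 / 2.051 = 0.2053 g VSS/g BOD₅.
Mass of BOD₅ removed per day: Q(S₀ − S) = 410 × 759.3 g/m³ = 311.3 kg/d.
So the net sludge growth is P_X = 0.2053 × 311.3 = 63.91 kg VSS/d.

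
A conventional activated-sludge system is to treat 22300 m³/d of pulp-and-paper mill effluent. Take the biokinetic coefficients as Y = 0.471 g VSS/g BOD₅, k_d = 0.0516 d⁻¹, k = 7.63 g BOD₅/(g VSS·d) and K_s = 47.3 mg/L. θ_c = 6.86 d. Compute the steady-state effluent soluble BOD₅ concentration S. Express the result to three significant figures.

S ≈ 2.75 mg/L

For a completely mixed reactor with recycle the Lawrence–McCarty relation gives S = K_s·(1 + k_d·θ_c) / [θ_c·(Y·k − k_d) − 1] = 47.3 × (1 + 0.0516 × 6.86) / [6.86 × (0.471 × 7.63 − 0.0516) − 1] = 64.04 / 23.30 = 2.749 mg/L.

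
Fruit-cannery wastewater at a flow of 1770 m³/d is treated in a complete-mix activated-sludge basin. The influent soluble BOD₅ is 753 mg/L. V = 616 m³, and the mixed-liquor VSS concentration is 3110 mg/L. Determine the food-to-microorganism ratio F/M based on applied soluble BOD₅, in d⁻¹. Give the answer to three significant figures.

F/M ≈ 0.696 d⁻¹

F/M = Q·S₀ / (V·X) = 1770 × 753 / (616.0 × 3110) = 0.6957 g soluble BOD₅·(g VSS·d)⁻¹.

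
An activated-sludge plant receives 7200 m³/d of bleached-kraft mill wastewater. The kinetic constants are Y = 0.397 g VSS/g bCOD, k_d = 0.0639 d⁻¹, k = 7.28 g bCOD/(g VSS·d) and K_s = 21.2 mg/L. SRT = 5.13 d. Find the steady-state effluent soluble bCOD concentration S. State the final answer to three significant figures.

For a completely mixed reactor with recycle the Lawrence–McCarty relation gives S = K_s·(1 + k_d·θ_c) / [θ_c·(Y·k − k_d) − 1] = 21.2 × (1 + 0.0639 × 5.13) / [5.13 × (0.397 × 7.28 − 0.0639) − 1] = 28.15 / 13.50 = 2.085 mg/L.

S ≈ 2.09 mg/L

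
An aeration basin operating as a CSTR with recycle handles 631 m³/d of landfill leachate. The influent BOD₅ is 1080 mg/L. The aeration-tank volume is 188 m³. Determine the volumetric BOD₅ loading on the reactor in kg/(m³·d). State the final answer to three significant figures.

Volumetric loading L_v = Q·S₀ / V = 631 × 1080 g/m³ / 188.0 m³ = 3625 g/(m³·d) = 3.625 kg BOD₅/(m³·d).

L_v ≈ 3.62 kg BOD₅/(m³·d)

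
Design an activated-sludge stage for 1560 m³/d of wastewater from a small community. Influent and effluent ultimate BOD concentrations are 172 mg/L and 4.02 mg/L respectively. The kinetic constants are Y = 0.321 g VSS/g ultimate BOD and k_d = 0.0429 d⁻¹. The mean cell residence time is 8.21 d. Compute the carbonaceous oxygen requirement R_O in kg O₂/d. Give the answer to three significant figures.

Correct the yield for decay: Y_obs = Y/(1 + k_d θ_c) = 0.321 / (1 + 0.0429 × 8.21) = 0.321 / 1.352 = 0.2374.
ΔS = 172 − 4.02 = 168.0 mg/L, so the substrate removal rate is 1560 × 168.0/1000 = 262.0 kg ultimate BOD/d.
Net sludge production P_X = 0.2374 × 262.0 = 62.21 kg VSS/d.
R_O = Q·(S₀ − S) − 1.42·P_X = 262.0 − 1.42 × 62.21 = 173.7 kg O₂/d.

R_O ≈ 174 kg O₂/d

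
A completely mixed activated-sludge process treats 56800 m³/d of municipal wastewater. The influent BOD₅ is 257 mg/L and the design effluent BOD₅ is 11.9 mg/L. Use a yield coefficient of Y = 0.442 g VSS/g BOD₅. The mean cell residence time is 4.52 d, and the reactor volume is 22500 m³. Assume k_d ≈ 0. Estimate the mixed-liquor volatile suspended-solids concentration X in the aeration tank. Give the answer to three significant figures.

X = Y·Q·ΔS·θ_c / V = 0.442 × 56800 × (257 − 11.9) × 4.52 / 22500 = 1236 mg/L.

X ≈ 1240 mg/L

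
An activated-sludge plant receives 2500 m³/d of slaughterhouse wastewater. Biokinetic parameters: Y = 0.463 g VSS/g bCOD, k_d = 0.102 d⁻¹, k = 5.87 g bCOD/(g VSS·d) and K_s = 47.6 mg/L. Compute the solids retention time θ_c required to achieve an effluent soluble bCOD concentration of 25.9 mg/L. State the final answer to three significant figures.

θ_c ≈ 1.17 d

At the target effluent, Y k S/(K_s+S) = 0.463×5.87×25.9/73.50 = 0.9577 d⁻¹.
Then 1/θ_c = μ − k_d = 0.9577 − 0.102 = 0.8557 d⁻¹, giving θ_c = 1.169 d.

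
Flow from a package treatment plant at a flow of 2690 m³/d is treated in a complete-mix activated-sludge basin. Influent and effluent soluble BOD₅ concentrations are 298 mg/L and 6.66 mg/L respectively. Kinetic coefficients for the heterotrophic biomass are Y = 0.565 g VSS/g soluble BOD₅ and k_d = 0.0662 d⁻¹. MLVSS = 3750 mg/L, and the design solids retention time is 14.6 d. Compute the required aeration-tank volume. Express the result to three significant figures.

V ≈ 877 m³

Rearranging the biomass balance for a CMAS with decay, V = Y·Q·ΔS·θ_c / [X·(1+k_d θ_c)] = 0.565 × 2690 × (298 − 6.66) × 14.6 / [3750 × (1 + 0.0662 × 14.6)] = 6.46×10^6 / 7374 = 876.6 m³.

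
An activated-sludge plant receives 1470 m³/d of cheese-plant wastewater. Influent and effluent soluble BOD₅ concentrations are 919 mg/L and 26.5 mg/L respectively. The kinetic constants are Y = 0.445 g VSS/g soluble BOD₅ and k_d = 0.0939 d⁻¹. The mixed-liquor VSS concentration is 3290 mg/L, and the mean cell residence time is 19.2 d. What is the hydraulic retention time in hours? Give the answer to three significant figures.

Steady-state biomass mass balance: V·X·(1 + k_d·θ_c) = Y·Q·(S₀ − S)·θ_c, so V = 0.445 × 1470 × (919 − 26.5) × 19.2 / [3290 × (1 + 0.0939 × 19.2)] = 1.12×10^7 / 9221 = 1216 m³.
Hydraulic retention time τ = V/Q = 1216 / 1470 = 0.8269 d = 19.85 h.

τ ≈ 19.8 h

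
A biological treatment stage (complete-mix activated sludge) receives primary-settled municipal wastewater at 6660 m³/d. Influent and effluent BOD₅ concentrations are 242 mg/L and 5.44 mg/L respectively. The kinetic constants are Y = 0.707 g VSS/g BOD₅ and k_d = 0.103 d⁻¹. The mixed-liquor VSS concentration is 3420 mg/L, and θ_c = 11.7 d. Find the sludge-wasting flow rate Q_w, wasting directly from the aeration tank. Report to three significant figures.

From the SRT design equation V = Y Q (S₀−S) θ_c / [X (1 + k_d θ_c)] = 0.707 × 6660 × (242 − 5.44) × 11.7 / [3420 × (1 + 0.103 × 11.7)] = 1.3×10^7 / 7541 = 1728 m³.
For wasting at MLVSS concentration, Q_w = V/θ_c = 1728/11.7 = 147.7 m³/d.

Q_w ≈ 148 m³/d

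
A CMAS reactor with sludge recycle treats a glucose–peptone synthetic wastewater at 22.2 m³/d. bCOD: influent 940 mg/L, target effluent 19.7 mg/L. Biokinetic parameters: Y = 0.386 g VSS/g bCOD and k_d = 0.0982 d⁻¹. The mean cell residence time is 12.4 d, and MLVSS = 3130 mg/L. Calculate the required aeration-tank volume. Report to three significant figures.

V ≈ 14.1 m³

Steady-state biomass mass balance: V·X·(1 + k_d·θ_c) = Y·Q·(S₀ − S)·θ_c, so V = 0.386 × 22.2 × (940 − 19.7) × 12.4 / [3130 × (1 + 0.0982 × 12.4)] = 9.78×10^4 / 6941 = 14.09 m³.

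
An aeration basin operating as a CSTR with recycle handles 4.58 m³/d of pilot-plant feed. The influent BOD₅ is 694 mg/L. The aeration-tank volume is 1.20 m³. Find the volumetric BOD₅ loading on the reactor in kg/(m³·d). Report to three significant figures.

Applied BOD₅ load per unit volume = Q·S₀/V = (4.58 × 694/1000)/1.200 = 2.649 kg BOD₅·m⁻³·d⁻¹.

L_v ≈ 2.65 kg BOD₅/(m³·d)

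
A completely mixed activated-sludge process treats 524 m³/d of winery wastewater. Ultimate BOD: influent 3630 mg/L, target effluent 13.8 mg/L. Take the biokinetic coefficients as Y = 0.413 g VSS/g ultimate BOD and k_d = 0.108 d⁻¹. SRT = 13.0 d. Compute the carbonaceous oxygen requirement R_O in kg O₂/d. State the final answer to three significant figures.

The observed yield is Y_obs = Y/(1 + k_d·θ_c) = 0.413 / (1 + 0.108 × 13.0) = 0.413 / 2.404 = 0.1718 g VSS per g ultimate BOD removed.
Mass of ultimate BOD removed per day: Q(S₀ − S) = 524 × 3616 g/m³ = 1895 kg/d.
P_X = Y_obs·Q·(S₀ − S) = 0.1718 × 1895 = 325.5 kg VSS/d.
R_O = Q·ΔS − 1.42 P_X = 1895 − 462.3 = 1433 kg O₂/d.

R_O ≈ 1430 kg O₂/d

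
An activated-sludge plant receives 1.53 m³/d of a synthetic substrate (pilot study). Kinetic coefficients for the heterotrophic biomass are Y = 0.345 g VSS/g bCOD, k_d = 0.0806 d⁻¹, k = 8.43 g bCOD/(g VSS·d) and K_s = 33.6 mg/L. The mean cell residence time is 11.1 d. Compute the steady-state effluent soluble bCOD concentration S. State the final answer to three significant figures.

S ≈ 2.09 mg/L

Effluent substrate depends only on kinetics and SRT: S = K_s(1 + k_d θ_c) / [θ_c(Yk − k_d) − 1] = 33.6 × (1 + 0.0806 × 11.1) / [11.1 × (0.345 × 8.43 − 0.0806) − 1] = 63.66 / 30.39 = 2.095 mg/L.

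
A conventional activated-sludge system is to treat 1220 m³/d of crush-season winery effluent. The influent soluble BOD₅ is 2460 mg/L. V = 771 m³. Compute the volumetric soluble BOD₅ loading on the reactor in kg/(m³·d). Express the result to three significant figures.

L_v ≈ 3.89 kg soluble BOD₅/(m³·d)

L_v = Q S₀ / V = 1220 × 2460 × 10⁻³ / 771.0 = 3.893 kg/(m³·d).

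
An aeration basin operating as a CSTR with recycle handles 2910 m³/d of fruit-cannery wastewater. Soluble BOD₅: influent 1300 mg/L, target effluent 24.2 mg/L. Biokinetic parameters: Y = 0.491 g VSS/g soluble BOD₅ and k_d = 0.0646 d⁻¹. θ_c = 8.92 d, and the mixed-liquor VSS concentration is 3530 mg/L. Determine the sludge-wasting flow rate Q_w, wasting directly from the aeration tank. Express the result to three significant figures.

Q_w ≈ 328 m³/d

Rearranging the biomass balance for a CMAS with decay, V = Y·Q·ΔS·θ_c / [X·(1+k_d θ_c)] = 0.491 × 2910 × (1300 − 24.2) × 8.92 / [3530 × (1 + 0.0646 × 8.92)] = 1.63×10^7 / 5564 = 2922 m³.
Wasting from the aeration tank: Q_w = V / θ_c = 2922 / 8.92 = 327.6 m³/d.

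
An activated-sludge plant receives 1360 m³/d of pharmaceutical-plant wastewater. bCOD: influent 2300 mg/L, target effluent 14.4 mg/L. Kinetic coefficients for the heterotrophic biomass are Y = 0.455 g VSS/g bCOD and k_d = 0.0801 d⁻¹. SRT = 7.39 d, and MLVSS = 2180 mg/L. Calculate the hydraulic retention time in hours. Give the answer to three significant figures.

Steady-state biomass mass balance: V·X·(1 + k_d·θ_c) = Y·Q·(S₀ − S)·θ_c, so V = 0.455 × 1360 × (2300 − 14.4) × 7.39 / [2180 × (1 + 0.0801 × 7.39)] = 1.05×10^7 / 3470 = 3012 m³.
HRT = V/Q = 3012 m³ / 1360 m³·d⁻¹ = 2.214 d × 24 = 53.15 h.

τ ≈ 53.1 h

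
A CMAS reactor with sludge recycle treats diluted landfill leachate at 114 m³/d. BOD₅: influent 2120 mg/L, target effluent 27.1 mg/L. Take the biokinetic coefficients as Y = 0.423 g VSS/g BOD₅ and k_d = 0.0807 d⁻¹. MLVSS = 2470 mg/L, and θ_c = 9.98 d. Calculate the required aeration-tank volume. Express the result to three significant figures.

Rearranging the biomass balance for a CMAS with decay, V = Y·Q·ΔS·θ_c / [X·(1+k_d θ_c)] = 0.423 × 114 × (2120 − 27.1) × 9.98 / [2470 × (1 + 0.0807 × 9.98)] = 1.01×10^6 / 4459 = 225.9 m³.

V ≈ 226 m³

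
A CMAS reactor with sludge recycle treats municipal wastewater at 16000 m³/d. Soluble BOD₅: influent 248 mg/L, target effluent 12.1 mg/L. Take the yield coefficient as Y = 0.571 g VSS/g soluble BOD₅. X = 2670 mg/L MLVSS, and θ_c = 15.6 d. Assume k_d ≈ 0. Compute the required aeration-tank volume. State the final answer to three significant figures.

V·X = Y·Q·ΔS·θ_c gives V = 0.571 × 16000 × (248 − 12.1) × 15.6 / 2670 = 12592 m³.

V ≈ 12600 m³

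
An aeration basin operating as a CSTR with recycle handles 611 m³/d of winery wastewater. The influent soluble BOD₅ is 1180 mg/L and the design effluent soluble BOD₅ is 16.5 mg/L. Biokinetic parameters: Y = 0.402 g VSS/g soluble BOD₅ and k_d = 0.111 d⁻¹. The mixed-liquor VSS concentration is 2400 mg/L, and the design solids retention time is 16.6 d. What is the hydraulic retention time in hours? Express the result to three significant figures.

τ ≈ 27.3 h

Rearranging the biomass balance for a CMAS with decay, V = Y·Q·ΔS·θ_c / [X·(1+k_d θ_c)] = 0.402 × 611 × (1180 − 16.5) × 16.6 / [2400 × (1 + 0.111 × 16.6)] = 4.74×10^6 / 6822 = 695.4 m³.
Hydraulic retention time τ = V/Q = 695.4 / 611 = 1.138 d = 27.31 h.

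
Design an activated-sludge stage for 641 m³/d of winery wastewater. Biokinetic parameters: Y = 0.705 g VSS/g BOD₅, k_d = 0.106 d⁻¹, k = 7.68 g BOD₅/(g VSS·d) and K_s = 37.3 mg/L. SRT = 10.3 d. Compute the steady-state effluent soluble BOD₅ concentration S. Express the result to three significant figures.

From the Monod/SRT balance for a CMAS, S = K_s·(1+k_d θ_c)/[θ_c·(Y k − k_d) − 1] = 37.3 × (1 + 0.106 × 10.3) / [10.3 × (0.705 × 7.68 − 0.106) − 1] = 78.02 / 53.68 = 1.454 mg/L.

S ≈ 1.45 mg/L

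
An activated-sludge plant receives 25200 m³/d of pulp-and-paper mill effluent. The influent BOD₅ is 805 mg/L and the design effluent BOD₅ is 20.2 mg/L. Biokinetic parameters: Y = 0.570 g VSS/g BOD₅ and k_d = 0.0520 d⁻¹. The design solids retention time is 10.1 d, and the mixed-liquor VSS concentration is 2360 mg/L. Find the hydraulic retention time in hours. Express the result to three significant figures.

From the SRT design equation V = Y Q (S₀−S) θ_c / [X (1 + k_d θ_c)] = 0.570 × 25200 × (805 − 20.2) × 10.1 / [2360 × (1 + 0.0520 × 10.1)] = 1.14×10^8 / 3599 = 31631 m³.
τ = V/Q = 31631/25200 = 1.255 d, or 30.13 h.

τ ≈ 30.1 h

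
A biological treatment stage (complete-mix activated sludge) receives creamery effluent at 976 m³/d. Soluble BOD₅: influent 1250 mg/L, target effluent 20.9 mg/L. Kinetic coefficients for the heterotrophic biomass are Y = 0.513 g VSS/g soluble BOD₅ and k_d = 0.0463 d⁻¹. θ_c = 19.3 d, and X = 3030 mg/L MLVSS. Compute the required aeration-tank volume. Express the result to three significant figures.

V ≈ 2070 m³

Rearranging the biomass balance for a CMAS with decay, V = Y·Q·ΔS·θ_c / [X·(1+k_d θ_c)] = 0.513 × 976 × (1250 − 20.9) × 19.3 / [3030 × (1 + 0.0463 × 19.3)] = 1.19×10^7 / 5738 = 2070 m³.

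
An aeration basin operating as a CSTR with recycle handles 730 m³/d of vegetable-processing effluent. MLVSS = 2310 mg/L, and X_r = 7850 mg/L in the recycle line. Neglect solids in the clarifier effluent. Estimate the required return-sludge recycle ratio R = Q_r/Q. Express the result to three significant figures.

R ≈ 0.417

R = Q_r/Q = X/(X_r − X) = 2310 / (7850 − 2310) = 0.4170.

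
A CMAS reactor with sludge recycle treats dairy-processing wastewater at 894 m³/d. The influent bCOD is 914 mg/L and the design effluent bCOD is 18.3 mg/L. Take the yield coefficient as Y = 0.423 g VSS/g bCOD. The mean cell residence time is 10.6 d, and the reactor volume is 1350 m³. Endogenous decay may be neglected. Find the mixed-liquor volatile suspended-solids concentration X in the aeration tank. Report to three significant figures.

From V·X = Y·Q·(S₀ − S)·θ_c (decay neglected): X = 0.423 × 894 × (914 − 18.3) × 10.6 / 1350 = 2660 mg/L.

X ≈ 2660 mg/L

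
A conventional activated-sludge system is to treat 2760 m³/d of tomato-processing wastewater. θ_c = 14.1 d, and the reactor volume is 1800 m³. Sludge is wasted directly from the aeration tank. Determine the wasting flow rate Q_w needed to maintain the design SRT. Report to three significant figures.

Wasting from the aeration tank: Q_w = V / θ_c = 1800 / 14.1 = 127.7 m³/d.

Q_w ≈ 128 m³/d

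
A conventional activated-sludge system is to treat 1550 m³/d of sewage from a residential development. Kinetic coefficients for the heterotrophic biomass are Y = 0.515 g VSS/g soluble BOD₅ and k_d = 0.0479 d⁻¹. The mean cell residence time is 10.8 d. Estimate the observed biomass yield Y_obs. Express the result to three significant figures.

Y_obs ≈ 0.339 g VSS/g soluble BOD₅

Correct the yield for decay: Y_obs = Y/(1 + k_d θ_c) = 0.515 / (1 + 0.0479 × 10.8) = 0.515 / 1.517 = 0.3394.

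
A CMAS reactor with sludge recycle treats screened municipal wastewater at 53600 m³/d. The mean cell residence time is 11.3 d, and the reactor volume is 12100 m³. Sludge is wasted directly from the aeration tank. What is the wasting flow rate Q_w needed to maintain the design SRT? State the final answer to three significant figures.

Q_w ≈ 1070 m³/d

With mixed-liquor wasting, θ_c = V/Q_w, so Q_w = V/θ_c = 12100/11.3 = 1071 m³/d.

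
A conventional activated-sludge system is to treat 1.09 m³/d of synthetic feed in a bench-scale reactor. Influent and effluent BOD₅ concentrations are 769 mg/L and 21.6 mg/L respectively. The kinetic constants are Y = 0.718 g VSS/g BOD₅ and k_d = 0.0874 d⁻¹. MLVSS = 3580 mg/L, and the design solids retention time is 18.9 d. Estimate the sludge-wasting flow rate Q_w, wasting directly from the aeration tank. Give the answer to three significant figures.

Steady-state biomass mass balance: V·X·(1 + k_d·θ_c) = Y·Q·(S₀ − S)·θ_c, so V = 0.718 × 1.09 × (769 − 21.6) × 18.9 / [3580 × (1 + 0.0874 × 18.9)] = 1.11×10^4 / 9494 = 1.164 m³.
Wasting from the aeration tank: Q_w = V / θ_c = 1.164 / 18.9 = 0.06161 m³/d.

Q_w ≈ 0.0616 m³/d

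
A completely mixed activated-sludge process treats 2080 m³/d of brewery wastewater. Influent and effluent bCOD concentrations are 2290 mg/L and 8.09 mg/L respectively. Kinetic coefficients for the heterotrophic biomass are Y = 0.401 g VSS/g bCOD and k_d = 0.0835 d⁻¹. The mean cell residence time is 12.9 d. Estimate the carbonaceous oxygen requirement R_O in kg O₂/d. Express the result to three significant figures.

Correct the yield for decay: Y_obs = Y/(1 + k_d θ_c) = 0.401 / (1 + 0.0835 × 12.9) = 0.401 / 2.077 = 0.1931.
Q·(S₀ − S) = 2080 × (2290 − 8.09) × 10⁻³ = 4746 kg/d removed.
P_X = Y_obs·Q·(S₀ − S) = 0.1931 × 4746 = 916.3 kg VSS/d.
Carbonaceous O₂ demand = substrate oxidised − cell-mass equivalent = 4746 − 1.42 × 916.3 = 3445 kg O₂/d.

R_O ≈ 3450 kg O₂/d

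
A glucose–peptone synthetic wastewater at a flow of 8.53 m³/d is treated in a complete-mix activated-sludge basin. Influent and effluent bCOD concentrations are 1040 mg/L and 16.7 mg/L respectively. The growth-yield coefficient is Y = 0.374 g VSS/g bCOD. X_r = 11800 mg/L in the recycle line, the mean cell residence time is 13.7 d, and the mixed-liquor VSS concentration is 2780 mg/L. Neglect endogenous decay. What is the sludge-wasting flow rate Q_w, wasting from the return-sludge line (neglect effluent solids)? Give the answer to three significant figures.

Q_w ≈ 0.277 m³/d

V·X = Y·Q·ΔS·θ_c gives V = 0.374 × 8.53 × (1040 − 16.7) × 13.7 / 2780 = 16.09 m³.
Wasting from the return line (neglecting effluent solids): Q_w = V·X / (θ_c·X_r) = 16.09 × 2780 / (13.7 × 11800) = 0.2767 m³/d.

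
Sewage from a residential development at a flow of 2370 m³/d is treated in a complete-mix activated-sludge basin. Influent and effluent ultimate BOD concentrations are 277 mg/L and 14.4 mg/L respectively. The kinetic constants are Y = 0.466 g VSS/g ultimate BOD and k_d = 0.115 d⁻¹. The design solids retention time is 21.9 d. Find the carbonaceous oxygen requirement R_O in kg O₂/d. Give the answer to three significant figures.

The observed yield is Y_obs = Y/(1 + k_d·θ_c) = 0.466 / (1 + 0.115 × 21.9) = 0.466 / 3.518 = 0.1324 g VSS per g ultimate BOD removed.
Q·(S₀ − S) = 2370 × (277 − 14.4) × 10⁻³ = 622.4 kg/d removed.
Biomass synthesised: P_X = Y_obs × 622.4 = 82.43 kg VSS/d.
Carbonaceous O₂ demand = substrate oxidised − cell-mass equivalent = 622.4 − 1.42 × 82.43 = 505.3 kg O₂/d.

R_O ≈ 505 kg O₂/d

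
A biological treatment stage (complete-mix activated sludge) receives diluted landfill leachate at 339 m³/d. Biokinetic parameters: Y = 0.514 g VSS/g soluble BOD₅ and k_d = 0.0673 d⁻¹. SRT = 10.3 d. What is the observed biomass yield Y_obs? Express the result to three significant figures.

Y_obs ≈ 0.304 g VSS/g soluble BOD₅

Y_obs = Y / (1 + k_d θ_c) = 0.514 / (1 + 0.0673 × 10.3) = 0.514 / 1.693 = 0.3036.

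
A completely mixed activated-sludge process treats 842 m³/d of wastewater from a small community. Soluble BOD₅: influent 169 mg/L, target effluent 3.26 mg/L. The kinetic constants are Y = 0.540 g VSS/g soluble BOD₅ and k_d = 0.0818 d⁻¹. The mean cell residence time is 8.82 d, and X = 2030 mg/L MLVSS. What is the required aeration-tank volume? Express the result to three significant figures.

V ≈ 190 m³

Steady-state biomass mass balance: V·X·(1 + k_d·θ_c) = Y·Q·(S₀ − S)·θ_c, so V = 0.540 × 842 × (169 − 3.26) × 8.82 / [2030 × (1 + 0.0818 × 8.82)] = 6.65×10^5 / 3495 = 190.2 m³.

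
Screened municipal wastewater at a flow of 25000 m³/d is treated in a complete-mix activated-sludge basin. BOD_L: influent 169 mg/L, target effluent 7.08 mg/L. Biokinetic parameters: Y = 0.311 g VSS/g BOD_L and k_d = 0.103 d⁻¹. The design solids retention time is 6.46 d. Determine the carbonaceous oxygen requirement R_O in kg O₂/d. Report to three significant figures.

R_O ≈ 2970 kg O₂/d

The observed yield is Y_obs = Y/(1 + k_d·θ_c) = 0.311 / (1 + 0.103 × 6.46) = 0.311 / 1.665 = 0.1867 g VSS per g BOD_L removed.
ΔS = 169 − 7.08 = 161.9 mg/L, so the substrate removal rate is 25000 × 161.9/1000 = 4048 kg BOD_L/d.
Biomass synthesised: P_X = Y_obs × 4048 = 755.9 kg VSS/d.
R_O = Q·(S₀ − S) − 1.42·P_X = 4048 − 1.42 × 755.9 = 2975 kg O₂/d.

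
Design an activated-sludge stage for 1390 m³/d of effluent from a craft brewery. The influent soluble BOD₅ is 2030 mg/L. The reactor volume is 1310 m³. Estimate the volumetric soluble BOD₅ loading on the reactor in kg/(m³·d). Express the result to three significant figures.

L_v ≈ 2.15 kg soluble BOD₅/(m³·d)

L_v = Q S₀ / V = 1390 × 2030 × 10⁻³ / 1310 = 2.154 kg/(m³·d).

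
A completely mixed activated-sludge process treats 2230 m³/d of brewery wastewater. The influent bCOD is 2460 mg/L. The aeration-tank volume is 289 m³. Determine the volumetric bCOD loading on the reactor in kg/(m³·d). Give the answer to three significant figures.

Applied bCOD load per unit volume = Q·S₀/V = (2230 × 2460/1000)/289.0 = 18.98 kg bCOD·m⁻³·d⁻¹.

L_v ≈ 19.0 kg bCOD/(m³·d)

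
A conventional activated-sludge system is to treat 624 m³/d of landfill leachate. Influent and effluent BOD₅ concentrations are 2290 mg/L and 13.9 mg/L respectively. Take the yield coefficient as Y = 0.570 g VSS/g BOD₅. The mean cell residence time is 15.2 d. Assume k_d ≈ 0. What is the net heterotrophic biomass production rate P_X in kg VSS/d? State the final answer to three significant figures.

P_X ≈ 810 kg VSS/d

With endogenous decay neglected, the observed yield equals the true yield: Y_obs = Y = 0.570 g VSS/g BOD₅.
Substrate removed = Q·(S₀ − S) = 624 m³/d × (2290 − 13.9) g/m³ = 1.42×10^6 g/d = 1420 kg/d.
Net biomass production P_X = Y_obs × Q·(S₀ − S) = 0.5700 × 1420 = 809.6 kg VSS/d.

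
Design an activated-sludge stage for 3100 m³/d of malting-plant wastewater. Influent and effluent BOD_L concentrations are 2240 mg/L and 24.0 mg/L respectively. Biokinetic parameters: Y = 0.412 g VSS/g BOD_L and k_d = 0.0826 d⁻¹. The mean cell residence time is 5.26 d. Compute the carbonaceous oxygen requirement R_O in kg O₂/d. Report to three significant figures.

R_O ≈ 4070 kg O₂/d

Y_obs = Y / (1 + k_d θ_c) = 0.412 / (1 + 0.0826 × 5.26) = 0.412 / 1.434 = 0.2872.
Q·(S₀ − S) = 3100 × (2240 − 24.0) × 10⁻³ = 6870 kg/d removed.
Biomass synthesised: P_X = Y_obs × 6870 = 1973 kg VSS/d.
Carbonaceous O₂ demand = substrate oxidised − cell-mass equivalent = 6870 − 1.42 × 1973 = 4068 kg O₂/d.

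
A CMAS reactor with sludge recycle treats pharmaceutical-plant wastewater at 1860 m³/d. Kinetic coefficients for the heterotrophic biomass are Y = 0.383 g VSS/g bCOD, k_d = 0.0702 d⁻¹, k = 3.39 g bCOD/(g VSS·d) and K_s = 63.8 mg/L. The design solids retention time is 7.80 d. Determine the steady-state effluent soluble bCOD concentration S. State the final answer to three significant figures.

S ≈ 11.5 mg/L

For a completely mixed reactor with recycle the Lawrence–McCarty relation gives S = K_s·(1 + k_d·θ_c) / [θ_c·(Y·k − k_d) − 1] = 63.8 × (1 + 0.0702 × 7.80) / [7.80 × (0.383 × 3.39 − 0.0702) − 1] = 98.73 / 8.580 = 11.51 mg/L.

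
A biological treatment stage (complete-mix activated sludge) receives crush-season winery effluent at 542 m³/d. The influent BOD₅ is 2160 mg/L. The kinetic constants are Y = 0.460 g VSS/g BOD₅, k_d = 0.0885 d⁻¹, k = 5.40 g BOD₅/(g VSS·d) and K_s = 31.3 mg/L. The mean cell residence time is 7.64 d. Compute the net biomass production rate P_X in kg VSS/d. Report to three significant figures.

P_X ≈ 321 kg VSS/d

For a completely mixed reactor with recycle the Lawrence–McCarty relation gives S = K_s·(1 + k_d·θ_c) / [θ_c·(Y·k − k_d) − 1] = 31.3 × (1 + 0.0885 × 7.64) / [7.64 × (0.460 × 5.40 − 0.0885) − 1] = 52.46 / 17.30 = 3.032 mg/L.
Observed yield with endogenous decay: Y_obs = Y / (1 + k_d·θ_c) = 0.460 / (1 + 0.0885 × 7.64) = 0.460 / 1.676 = 0.2744 g VSS/g BOD₅.
Mass of BOD₅ removed per day: Q(S₀ − S) = 542 × 2157 g/m³ = 1169 kg/d.
Biomass produced: P_X = Y_obs·Q·ΔS = 0.2744 × 1169 ≈ 320.8 kg VSS/d.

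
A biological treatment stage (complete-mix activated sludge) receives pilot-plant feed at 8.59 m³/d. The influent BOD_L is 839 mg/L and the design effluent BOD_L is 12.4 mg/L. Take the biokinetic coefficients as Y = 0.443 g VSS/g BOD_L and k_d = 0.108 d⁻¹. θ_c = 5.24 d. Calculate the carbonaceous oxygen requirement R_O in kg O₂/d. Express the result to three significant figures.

The observed yield is Y_obs = Y/(1 + k_d·θ_c) = 0.443 / (1 + 0.108 × 5.24) = 0.443 / 1.566 = 0.2829 g VSS per g BOD_L removed.
Q·(S₀ − S) = 8.59 × (839 − 12.4) × 10⁻³ = 7.100 kg/d removed.
Biomass synthesised: P_X = Y_obs × 7.100 = 2.009 kg VSS/d.
R_O = Q·(S₀ − S) − 1.42·P_X = 7.100 − 1.42 × 2.009 = 4.248 kg O₂/d.

R_O ≈ 4.25 kg O₂/d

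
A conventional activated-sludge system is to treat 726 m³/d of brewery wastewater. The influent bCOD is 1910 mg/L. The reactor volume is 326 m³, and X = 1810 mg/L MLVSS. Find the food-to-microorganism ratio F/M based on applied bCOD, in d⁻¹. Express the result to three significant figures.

F/M = applied load / biomass = Q·S₀/(V·X) = 726 × 1910 / (326.0 × 1810) = 2.350 d⁻¹.

F/M ≈ 2.35 d⁻¹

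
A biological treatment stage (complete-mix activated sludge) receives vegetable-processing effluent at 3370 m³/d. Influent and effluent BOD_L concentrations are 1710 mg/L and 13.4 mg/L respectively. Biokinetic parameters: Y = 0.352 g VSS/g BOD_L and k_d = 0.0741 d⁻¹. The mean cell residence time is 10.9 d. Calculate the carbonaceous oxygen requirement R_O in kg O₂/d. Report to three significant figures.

R_O ≈ 4140 kg O₂/d

The observed yield is Y_obs = Y/(1 + k_d·θ_c) = 0.352 / (1 + 0.0741 × 10.9) = 0.352 / 1.808 = 0.1947 g VSS per g BOD_L removed.
ΔS = 1710 − 13.4 = 1697 mg/L, so the substrate removal rate is 3370 × 1697/1000 = 5718 kg BOD_L/d.
P_X = Y_obs·Q·(S₀ − S) = 0.1947 × 5718 = 1113 kg VSS/d.
R_O = Q·(S₀ − S) − 1.42·P_X = 5718 − 1.42 × 1113 = 4137 kg O₂/d.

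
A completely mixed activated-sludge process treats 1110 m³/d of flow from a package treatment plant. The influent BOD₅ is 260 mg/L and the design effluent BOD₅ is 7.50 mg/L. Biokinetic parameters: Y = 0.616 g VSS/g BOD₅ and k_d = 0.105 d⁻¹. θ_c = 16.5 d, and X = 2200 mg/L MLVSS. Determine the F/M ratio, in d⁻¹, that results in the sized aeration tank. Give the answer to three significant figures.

Steady-state biomass mass balance: V·X·(1 + k_d·θ_c) = Y·Q·(S₀ − S)·θ_c, so V = 0.616 × 1110 × (260 − 7.50) × 16.5 / [2200 × (1 + 0.105 × 16.5)] = 2.85×10^6 / 6012 = 473.9 m³.
Food-to-microorganism ratio F/M = Q S₀ / (V X) = 1110 × 260 / (473.9 × 2200) = 0.2768 d⁻¹.

F/M ≈ 0.277 d⁻¹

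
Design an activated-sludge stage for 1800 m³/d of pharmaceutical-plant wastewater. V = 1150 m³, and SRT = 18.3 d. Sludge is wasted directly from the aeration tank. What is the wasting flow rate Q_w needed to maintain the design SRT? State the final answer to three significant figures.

Wasting from the aeration tank: Q_w = V / θ_c = 1150 / 18.3 = 62.84 m³/d.

Q_w ≈ 62.8 m³/d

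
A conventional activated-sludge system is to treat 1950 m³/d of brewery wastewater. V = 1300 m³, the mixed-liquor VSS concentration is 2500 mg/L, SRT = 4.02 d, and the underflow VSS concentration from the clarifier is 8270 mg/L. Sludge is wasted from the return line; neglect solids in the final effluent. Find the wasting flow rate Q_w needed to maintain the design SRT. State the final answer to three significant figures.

Q_w ≈ 97.8 m³/d

θ_c = V·X/(Q_w·X_r) when wasting from the recycle, so Q_w = V·X/(θ_c·X_r) = 1300 × 2500 / (4.02 × 8270) = 97.76 m³/d.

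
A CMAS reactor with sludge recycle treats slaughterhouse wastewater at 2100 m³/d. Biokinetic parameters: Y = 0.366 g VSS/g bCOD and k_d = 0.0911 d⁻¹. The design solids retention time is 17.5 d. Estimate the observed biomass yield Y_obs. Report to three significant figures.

Y_obs ≈ 0.141 g VSS/g bCOD

Y_obs = Y / (1 + k_d θ_c) = 0.366 / (1 + 0.0911 × 17.5) = 0.366 / 2.594 = 0.1411.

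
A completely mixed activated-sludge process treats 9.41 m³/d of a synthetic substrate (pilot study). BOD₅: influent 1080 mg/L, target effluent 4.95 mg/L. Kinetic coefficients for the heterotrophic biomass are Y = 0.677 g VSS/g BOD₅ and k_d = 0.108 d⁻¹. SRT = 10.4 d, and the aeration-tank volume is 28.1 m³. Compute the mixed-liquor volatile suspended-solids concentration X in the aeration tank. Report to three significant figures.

X ≈ 1190 mg/L

Solving the biomass balance for X: X = Y Q (S₀−S) θ_c / [V (1+k_d θ_c)] = 0.677 × 9.41 × (1080 − 4.95) × 10.4 / [28.1 × (1 + 0.108 × 10.4)] = 1194 mg/L.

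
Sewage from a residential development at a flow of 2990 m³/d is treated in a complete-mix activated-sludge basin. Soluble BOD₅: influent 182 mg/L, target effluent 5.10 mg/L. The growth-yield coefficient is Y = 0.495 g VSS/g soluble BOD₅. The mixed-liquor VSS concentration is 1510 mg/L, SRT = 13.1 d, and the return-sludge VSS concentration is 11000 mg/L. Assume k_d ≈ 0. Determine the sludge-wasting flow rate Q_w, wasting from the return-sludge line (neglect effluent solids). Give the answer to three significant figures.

Q_w ≈ 23.8 m³/d

With k_d = 0 the design equation reduces to V = Y Q (S₀−S) θ_c / X = 0.495 × 2990 × (182 − 5.10) × 13.1 / 1510 = 2271 m³.
Wasting from the return line (neglecting effluent solids): Q_w = V·X / (θ_c·X_r) = 2271 × 1510 / (13.1 × 11000) = 23.80 m³/d.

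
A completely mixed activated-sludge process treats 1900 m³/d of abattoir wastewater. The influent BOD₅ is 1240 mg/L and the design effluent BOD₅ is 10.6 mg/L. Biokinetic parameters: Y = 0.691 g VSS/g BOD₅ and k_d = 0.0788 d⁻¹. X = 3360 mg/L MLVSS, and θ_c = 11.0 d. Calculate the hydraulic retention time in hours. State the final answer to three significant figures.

Rearranging the biomass balance for a CMAS with decay, V = Y·Q·ΔS·θ_c / [X·(1+k_d θ_c)] = 0.691 × 1900 × (1240 − 10.6) × 11.0 / [3360 × (1 + 0.0788 × 11.0)] = 1.78×10^7 / 6272 = 2831 m³.
Hydraulic retention time τ = V/Q = 2831 / 1900 = 1.490 d = 35.76 h.

τ ≈ 35.8 h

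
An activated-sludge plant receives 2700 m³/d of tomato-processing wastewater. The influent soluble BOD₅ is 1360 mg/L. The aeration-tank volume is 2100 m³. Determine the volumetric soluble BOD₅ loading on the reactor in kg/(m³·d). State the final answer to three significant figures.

L_v ≈ 1.75 kg soluble BOD₅/(m³·d)

L_v = Q S₀ / V = 2700 × 1360 × 10⁻³ / 2100 = 1.749 kg/(m³·d).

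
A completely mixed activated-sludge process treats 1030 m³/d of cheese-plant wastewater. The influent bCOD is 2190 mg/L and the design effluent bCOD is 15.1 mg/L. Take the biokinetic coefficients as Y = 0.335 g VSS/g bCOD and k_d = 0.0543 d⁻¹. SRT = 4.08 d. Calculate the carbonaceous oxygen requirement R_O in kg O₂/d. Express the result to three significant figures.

The observed yield is Y_obs = Y/(1 + k_d·θ_c) = 0.335 / (1 + 0.0543 × 4.08) = 0.335 / 1.222 = 0.2742 g VSS per g bCOD removed.
Mass of bCOD removed per day: Q(S₀ − S) = 1030 × 2175 g/m³ = 2240 kg/d.
Biomass synthesised: P_X = Y_obs × 2240 = 614.3 kg VSS/d.
R_O = Q·(S₀ − S) − 1.42·P_X = 2240 − 1.42 × 614.3 = 1368 kg O₂/d.

R_O ≈ 1370 kg O₂/d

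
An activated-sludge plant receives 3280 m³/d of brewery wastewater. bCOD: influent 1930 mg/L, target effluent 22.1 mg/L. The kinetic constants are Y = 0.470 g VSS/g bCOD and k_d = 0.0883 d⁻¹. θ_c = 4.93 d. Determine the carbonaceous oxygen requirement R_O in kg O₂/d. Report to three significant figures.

R_O ≈ 3350 kg O₂/d

The observed yield is Y_obs = Y/(1 + k_d·θ_c) = 0.470 / (1 + 0.0883 × 4.93) = 0.470 / 1.435 = 0.3275 g VSS per g bCOD removed.
Substrate removed = Q·(S₀ − S) = 3280 m³/d × (1930 − 22.1) g/m³ = 6.26×10^6 g/d = 6258 kg/d.
Biomass synthesised: P_X = Y_obs × 6258 = 2049 kg VSS/d.
Carbonaceous O₂ demand = substrate oxidised − cell-mass equivalent = 6258 − 1.42 × 2049 = 3348 kg O₂/d.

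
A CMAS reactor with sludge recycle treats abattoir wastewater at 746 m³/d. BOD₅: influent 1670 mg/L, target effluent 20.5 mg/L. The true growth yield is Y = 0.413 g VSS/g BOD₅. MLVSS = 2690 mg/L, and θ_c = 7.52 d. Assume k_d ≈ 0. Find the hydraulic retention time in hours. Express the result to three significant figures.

Biomass mass balance (decay neglected): V·X = Y·Q·(S₀ − S)·θ_c, so V = 0.413 × 746 × (1670 − 20.5) × 7.52 / 2690 = 1421 m³.
Hydraulic retention time τ = V/Q = 1421 / 746 = 1.904 d = 45.71 h.

τ ≈ 45.7 h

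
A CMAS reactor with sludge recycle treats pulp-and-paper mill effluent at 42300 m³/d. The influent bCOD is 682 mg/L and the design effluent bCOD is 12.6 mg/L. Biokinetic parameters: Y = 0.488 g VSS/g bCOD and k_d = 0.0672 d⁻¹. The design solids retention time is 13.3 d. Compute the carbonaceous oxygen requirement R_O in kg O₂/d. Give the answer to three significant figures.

R_O ≈ 18000 kg O₂/d

Observed yield with endogenous decay: Y_obs = Y / (1 + k_d·θ_c) = 0.488 / (1 + 0.0672 × 13.3) = 0.488 / 1.894 = 0.2577 g VSS/g bCOD.
Substrate removed = Q·(S₀ − S) = 42300 m³/d × (682 − 12.6) g/m³ = 2.83×10^7 g/d = 28316 kg/d.
Biomass synthesised: P_X = Y_obs × 28316 = 7297 kg VSS/d.
Carbonaceous O₂ demand = substrate oxidised − cell-mass equivalent = 28316 − 1.42 × 7297 = 17954 kg O₂/d.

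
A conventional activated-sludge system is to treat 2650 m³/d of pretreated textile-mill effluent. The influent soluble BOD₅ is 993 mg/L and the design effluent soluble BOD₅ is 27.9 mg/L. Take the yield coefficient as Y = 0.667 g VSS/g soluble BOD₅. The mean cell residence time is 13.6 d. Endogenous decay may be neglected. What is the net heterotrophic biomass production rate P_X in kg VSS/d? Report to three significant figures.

P_X ≈ 1710 kg VSS/d

Since k_d ≈ 0, Y_obs = Y = 0.667 g VSS/g soluble BOD₅.
Substrate removed = Q·(S₀ − S) = 2650 m³/d × (993 − 27.9) g/m³ = 2.56×10^6 g/d = 2558 kg/d.
Biomass produced: P_X = Y_obs·Q·ΔS = 0.6670 × 2558 ≈ 1706 kg VSS/d.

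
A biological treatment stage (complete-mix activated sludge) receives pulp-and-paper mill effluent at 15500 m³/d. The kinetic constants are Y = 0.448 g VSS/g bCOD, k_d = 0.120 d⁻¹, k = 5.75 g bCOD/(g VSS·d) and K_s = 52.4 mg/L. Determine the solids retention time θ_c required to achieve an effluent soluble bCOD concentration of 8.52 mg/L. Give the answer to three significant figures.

At the target effluent, Y k S/(K_s+S) = 0.448×5.75×8.52/60.92 = 0.3603 d⁻¹.
1/θ_c = 0.3603 − 0.120 = 0.2403 d⁻¹, so θ_c = 4.162 d.

θ_c ≈ 4.16 d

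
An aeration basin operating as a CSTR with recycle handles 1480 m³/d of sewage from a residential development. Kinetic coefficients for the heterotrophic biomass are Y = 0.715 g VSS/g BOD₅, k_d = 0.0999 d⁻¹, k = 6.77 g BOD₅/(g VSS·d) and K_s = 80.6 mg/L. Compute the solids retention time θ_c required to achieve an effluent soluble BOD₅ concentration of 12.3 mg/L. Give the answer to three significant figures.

θ_c ≈ 1.85 d

At the target effluent, Y k S/(K_s+S) = 0.715×6.77×12.3/92.90 = 0.6409 d⁻¹.
Then 1/θ_c = μ − k_d = 0.6409 − 0.0999 = 0.5410 d⁻¹, giving θ_c = 1.848 d.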